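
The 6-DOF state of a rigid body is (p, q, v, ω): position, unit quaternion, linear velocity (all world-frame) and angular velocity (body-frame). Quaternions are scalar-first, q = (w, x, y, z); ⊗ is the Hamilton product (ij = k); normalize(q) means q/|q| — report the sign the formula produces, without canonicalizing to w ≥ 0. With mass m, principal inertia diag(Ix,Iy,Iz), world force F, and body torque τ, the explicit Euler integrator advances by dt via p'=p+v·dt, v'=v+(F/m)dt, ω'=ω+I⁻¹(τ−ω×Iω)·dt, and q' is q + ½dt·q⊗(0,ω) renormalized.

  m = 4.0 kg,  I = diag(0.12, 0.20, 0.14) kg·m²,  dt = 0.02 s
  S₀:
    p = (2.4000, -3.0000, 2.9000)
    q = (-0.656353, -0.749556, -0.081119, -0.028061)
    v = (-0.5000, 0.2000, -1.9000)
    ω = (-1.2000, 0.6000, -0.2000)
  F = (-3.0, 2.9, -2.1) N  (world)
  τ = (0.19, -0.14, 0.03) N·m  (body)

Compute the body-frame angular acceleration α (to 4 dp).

α = (1.5233, -0.6760, 0.6257)

ω×(Iω) gyroscopic = (0.0072, -0.0048, -0.0576)
(τ − ω×Iω)/I = (1.5233, -0.6760, 0.6257)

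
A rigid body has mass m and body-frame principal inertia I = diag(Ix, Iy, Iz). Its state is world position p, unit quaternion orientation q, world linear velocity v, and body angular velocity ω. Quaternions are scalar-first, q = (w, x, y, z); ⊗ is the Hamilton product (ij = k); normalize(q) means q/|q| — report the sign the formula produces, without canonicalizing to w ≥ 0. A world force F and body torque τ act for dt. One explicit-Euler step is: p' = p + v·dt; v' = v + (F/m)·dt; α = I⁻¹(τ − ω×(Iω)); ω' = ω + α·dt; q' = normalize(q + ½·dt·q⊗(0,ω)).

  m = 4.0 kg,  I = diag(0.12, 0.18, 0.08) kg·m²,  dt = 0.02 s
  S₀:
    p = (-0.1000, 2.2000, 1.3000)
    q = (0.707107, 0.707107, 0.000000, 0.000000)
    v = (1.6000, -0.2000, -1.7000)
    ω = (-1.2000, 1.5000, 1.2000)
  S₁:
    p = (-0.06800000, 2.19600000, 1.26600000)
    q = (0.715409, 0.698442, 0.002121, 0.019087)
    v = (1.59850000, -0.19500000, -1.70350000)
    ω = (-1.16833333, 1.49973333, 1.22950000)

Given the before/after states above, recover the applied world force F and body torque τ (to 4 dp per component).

F = (-0.3000, 1.0000, -0.7000)
τ = (0.0100, -0.0600, 0.0100)

rate change Δω = (0.03166667, -0.00026667, 0.02950000)
τ = I·(Δω/dt) + ω₀×(Iω₀) = (0.0100, -0.0600, 0.0100)
velocity change Δv = (-0.00150000, 0.00500000, -0.00350000)
m·(v₁−v₀)/dt = (-0.3000, 1.0000, -0.7000)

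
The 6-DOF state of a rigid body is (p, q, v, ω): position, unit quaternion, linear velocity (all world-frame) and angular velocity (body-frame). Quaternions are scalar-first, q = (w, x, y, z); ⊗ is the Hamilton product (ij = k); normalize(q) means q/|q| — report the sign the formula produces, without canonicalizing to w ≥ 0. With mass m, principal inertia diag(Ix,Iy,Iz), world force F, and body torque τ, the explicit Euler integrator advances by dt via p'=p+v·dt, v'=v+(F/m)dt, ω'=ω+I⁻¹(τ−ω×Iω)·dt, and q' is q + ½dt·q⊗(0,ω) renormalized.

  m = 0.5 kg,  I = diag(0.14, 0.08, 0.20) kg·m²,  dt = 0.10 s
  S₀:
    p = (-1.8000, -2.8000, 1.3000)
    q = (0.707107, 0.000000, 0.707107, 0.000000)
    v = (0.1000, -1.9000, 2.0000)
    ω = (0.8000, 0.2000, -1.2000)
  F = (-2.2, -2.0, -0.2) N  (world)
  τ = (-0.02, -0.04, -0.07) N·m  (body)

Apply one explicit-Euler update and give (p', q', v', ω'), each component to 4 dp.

p' = (-1.7900, -2.9900, 1.5000)
q' = (0.6982, -0.0141, 0.7123, -0.0705)
v' = (-0.3400, -2.3000, 1.9600)
ω' = (0.8063, 0.0780, -1.2302)

a = (-4.4000, -4.0000, -0.4000)
p' = p + v·dt = (-1.7900, -2.9900, 1.5000)
new velocity v' = (-0.3400, -2.3000, 1.9600)
precession coupling ω×(Iω) = (-0.0288, 0.0576, -0.0096)
(τ − ω×Iω)/I = (0.0629, -1.2200, -0.3020)
ω' = ω + α·dt = (0.8063, 0.0780, -1.2302)
2q̇ = q⊗(0,ω) = (-0.1414214, -0.2828428, 0.1414214, -1.4142140)
q' = normalize(q + ½dt·q⊗(0,ω)) = (0.6982, -0.0141, 0.7123, -0.0705)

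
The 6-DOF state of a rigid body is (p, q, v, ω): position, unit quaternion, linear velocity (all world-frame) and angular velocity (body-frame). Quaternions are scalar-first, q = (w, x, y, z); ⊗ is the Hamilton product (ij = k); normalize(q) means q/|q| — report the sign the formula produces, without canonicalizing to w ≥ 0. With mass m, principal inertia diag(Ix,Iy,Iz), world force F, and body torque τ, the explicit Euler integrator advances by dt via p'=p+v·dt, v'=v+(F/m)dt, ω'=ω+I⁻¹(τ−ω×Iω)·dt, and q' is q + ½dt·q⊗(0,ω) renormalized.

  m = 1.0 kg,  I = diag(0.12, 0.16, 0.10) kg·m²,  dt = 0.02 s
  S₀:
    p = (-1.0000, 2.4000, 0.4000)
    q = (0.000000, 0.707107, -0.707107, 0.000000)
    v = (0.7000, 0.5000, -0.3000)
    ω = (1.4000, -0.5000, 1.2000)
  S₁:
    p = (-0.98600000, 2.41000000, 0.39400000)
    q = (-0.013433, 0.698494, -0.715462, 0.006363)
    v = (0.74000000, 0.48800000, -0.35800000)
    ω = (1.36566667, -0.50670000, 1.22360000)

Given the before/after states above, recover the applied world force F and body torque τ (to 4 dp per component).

Δω = ω₁−ω₀ = (-0.03433333, -0.00670000, 0.02360000)
applied torque τ = (-0.1700, -0.0200, 0.0900)
velocity change Δv = (0.04000000, -0.01200000, -0.05800000)
m·(v₁−v₀)/dt = (2.0000, -0.6000, -2.9000)

F = (2.0000, -0.6000, -2.9000)
τ = (-0.1700, -0.0200, 0.0900)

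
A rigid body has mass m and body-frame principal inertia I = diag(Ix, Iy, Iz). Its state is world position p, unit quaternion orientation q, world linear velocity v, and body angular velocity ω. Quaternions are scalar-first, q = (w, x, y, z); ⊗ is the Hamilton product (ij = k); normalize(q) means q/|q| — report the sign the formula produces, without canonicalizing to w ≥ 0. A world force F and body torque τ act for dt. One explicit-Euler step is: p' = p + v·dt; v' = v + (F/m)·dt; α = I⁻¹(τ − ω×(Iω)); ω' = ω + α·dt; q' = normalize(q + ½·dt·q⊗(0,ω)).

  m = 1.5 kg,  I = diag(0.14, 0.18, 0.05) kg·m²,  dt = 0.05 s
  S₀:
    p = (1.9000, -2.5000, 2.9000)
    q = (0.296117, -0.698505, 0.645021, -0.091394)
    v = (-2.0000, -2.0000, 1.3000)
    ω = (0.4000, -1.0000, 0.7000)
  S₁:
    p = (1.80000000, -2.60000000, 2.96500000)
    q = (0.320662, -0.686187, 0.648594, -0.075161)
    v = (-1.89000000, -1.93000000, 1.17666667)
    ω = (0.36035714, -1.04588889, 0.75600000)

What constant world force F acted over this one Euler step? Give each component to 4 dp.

F = (3.3000, 2.1000, -3.7000)

velocity change Δv = (0.11000000, 0.07000000, -0.12333333)
F = m·Δv/dt = (3.3000, 2.1000, -3.7000)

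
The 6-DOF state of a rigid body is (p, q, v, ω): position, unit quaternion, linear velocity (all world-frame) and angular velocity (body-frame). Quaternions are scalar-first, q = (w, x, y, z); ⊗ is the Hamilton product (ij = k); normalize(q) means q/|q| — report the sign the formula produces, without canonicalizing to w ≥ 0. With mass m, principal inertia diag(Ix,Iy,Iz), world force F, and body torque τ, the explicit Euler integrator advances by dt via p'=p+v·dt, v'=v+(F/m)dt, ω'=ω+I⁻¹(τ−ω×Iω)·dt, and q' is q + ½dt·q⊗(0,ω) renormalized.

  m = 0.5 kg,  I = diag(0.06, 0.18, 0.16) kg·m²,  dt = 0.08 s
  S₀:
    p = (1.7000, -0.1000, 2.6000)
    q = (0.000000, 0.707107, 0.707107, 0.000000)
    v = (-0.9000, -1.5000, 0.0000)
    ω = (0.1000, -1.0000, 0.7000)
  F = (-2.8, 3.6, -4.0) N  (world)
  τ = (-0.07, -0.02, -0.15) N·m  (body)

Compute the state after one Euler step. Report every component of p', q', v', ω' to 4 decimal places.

(τ − ω×Iω)/I = (-1.4000, -0.0722, -0.8625)
new body rate ω' = (-0.0120, -1.0058, 0.6310)
2q̇ = q⊗(0,ω) = (0.6363963, 0.4949749, -0.4949749, -0.7778177)
updated quaternion q' = (0.0254, 0.7260, 0.6865, -0.0311)
p' = p + v·dt = (1.6280, -0.2200, 2.6000)
v' = v + a·dt = (-1.3480, -0.9240, -0.6400)

p' = (1.6280, -0.2200, 2.6000)
q' = (0.0254, 0.7260, 0.6865, -0.0311)
v' = (-1.3480, -0.9240, -0.6400)
ω' = (-0.0120, -1.0058, 0.6310)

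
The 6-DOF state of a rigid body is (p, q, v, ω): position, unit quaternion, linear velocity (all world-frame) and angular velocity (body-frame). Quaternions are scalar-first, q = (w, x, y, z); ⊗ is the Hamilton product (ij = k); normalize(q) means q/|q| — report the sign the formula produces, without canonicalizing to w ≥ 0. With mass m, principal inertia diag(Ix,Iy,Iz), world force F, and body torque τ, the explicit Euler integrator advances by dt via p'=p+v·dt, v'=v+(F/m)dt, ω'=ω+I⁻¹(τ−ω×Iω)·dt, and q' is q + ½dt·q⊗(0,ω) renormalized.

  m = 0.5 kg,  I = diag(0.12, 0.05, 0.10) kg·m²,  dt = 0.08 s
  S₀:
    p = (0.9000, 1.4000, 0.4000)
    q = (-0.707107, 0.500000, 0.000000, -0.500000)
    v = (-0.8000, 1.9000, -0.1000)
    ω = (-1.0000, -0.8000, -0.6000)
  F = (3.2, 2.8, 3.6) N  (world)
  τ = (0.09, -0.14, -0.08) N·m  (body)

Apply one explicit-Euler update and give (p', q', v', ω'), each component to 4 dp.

a = (6.4000, 5.6000, 7.2000)
p + v·dt = (0.8360, 1.5520, 0.3920)
v + (F/m)dt = (-0.2880, 2.3480, 0.4760)
α = I⁻¹(τ − ω×Iω) = (0.5500, -3.0400, -0.2400)
new body rate ω' = (-0.9560, -1.0432, -0.6192)
Hamilton product q⊗(0,ω) = (0.2000000, 0.3071070, 1.3656856, 0.0242642)
q' = normalize(q + ½dt·q⊗(0,ω)) = (-0.6980, 0.5115, 0.0545, -0.4982)

p' = (0.8360, 1.5520, 0.3920)
q' = (-0.6980, 0.5115, 0.0545, -0.4982)
v' = (-0.2880, 2.3480, 0.4760)
ω' = (-0.9560, -1.0432, -0.6192)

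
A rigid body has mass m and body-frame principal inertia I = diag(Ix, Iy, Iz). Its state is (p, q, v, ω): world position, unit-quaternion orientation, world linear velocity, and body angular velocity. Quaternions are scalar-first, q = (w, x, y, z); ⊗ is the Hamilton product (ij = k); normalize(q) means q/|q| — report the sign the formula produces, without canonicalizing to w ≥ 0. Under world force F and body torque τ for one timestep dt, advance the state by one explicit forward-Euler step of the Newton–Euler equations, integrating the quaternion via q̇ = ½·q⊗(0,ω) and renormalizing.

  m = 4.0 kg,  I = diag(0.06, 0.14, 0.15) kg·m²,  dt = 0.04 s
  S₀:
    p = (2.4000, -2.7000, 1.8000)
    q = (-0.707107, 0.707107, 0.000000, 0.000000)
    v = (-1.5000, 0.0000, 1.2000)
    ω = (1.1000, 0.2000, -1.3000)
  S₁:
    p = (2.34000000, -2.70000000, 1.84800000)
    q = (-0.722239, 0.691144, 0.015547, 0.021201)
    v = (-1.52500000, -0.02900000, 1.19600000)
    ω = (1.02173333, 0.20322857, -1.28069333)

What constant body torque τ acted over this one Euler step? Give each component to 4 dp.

τ = (-0.1200, 0.1400, 0.0900)

Δω = ω₁−ω₀ = (-0.07826667, 0.00322857, 0.01930667)
precession coupling = (-0.0026, 0.1287, 0.0176)
applied torque τ = (-0.1200, 0.1400, 0.0900)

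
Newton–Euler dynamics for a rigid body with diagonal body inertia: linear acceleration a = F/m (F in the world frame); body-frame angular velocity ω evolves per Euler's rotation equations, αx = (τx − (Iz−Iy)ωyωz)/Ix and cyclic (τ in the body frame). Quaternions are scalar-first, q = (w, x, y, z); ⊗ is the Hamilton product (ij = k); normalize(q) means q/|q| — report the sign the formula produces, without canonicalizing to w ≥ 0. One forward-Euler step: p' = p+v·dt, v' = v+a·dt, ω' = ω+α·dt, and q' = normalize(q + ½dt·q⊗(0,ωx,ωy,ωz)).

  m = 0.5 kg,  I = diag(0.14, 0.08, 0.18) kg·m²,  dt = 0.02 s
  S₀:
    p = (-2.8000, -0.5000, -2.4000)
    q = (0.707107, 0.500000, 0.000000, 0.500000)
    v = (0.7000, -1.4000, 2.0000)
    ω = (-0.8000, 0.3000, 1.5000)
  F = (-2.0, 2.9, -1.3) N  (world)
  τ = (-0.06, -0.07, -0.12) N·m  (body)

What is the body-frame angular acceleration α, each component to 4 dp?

α = (-0.7500, -1.4750, -0.7467)

gyro term ω×Iω = (0.0450, 0.0480, 0.0144)
angular accel α = (-0.7500, -1.4750, -0.7467)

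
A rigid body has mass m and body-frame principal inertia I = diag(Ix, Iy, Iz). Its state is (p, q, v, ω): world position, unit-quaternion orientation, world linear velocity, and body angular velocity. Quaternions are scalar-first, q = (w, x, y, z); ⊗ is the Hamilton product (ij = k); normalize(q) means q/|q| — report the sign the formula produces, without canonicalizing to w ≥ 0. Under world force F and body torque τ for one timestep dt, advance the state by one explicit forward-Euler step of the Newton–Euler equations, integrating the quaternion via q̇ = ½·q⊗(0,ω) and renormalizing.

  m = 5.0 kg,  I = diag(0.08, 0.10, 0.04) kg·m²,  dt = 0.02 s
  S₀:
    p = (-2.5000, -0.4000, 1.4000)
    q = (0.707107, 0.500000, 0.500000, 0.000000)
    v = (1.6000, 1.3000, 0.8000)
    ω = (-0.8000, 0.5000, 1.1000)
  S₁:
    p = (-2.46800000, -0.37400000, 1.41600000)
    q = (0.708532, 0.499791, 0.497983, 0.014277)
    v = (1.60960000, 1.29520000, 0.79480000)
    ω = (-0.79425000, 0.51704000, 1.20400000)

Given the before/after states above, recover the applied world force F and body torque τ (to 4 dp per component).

v₁ − v₀ = (0.00960000, -0.00480000, -0.00520000)
applied force F = (2.4000, -1.2000, -1.3000)
rate change Δω = (0.00575000, 0.01704000, 0.10400000)
ω₀×(Iω₀) = (-0.0330, -0.0352, -0.0080)
I·α + gyro = (-0.0100, 0.0500, 0.2000)

F = (2.4000, -1.2000, -1.3000)
τ = (-0.0100, 0.0500, 0.2000)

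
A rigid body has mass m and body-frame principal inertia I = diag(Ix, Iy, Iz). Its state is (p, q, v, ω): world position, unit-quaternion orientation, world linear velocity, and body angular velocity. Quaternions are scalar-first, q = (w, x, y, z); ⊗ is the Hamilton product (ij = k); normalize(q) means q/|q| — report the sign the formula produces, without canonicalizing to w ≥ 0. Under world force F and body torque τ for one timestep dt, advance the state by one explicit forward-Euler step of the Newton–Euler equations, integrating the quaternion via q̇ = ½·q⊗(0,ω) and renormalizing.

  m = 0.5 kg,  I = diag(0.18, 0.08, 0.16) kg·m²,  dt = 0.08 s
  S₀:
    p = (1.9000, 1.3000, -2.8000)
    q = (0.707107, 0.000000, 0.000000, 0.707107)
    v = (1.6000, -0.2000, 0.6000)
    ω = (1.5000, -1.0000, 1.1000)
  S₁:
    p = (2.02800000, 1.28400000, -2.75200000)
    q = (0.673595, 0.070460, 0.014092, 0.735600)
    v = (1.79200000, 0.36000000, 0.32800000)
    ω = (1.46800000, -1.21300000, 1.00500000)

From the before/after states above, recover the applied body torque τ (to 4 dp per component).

rate change Δω = (-0.03200000, -0.21300000, -0.09500000)
I·α + gyro = (-0.1600, -0.1800, -0.0400)

τ = (-0.1600, -0.1800, -0.0400)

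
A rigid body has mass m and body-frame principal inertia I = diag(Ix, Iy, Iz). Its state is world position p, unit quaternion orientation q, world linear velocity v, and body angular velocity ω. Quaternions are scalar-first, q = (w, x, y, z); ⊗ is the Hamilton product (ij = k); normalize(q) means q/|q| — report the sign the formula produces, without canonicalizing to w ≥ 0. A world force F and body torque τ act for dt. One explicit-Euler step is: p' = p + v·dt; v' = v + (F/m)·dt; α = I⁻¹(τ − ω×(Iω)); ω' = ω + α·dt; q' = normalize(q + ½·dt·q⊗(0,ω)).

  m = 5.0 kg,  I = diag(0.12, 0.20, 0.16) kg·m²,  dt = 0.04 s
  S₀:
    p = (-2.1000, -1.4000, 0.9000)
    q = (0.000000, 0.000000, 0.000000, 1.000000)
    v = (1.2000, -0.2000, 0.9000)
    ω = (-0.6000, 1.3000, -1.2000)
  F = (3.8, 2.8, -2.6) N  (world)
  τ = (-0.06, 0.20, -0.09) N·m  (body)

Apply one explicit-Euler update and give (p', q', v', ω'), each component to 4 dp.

ω×(Iω) gyroscopic = (0.0624, -0.0288, -0.0624)
α = I⁻¹(τ − ω×Iω) = (-1.0200, 1.1440, -0.1725)
ω' = ω + α·dt = (-0.6408, 1.3458, -1.2069)
2q̇ = q⊗(0,ω) = (1.2000000, -1.3000000, -0.6000000, 0.0000000)
updated quaternion q' = (0.0240, -0.0260, -0.0120, 0.9993)
new position p' = (-2.0520, -1.4080, 0.9360)
new velocity v' = (1.2304, -0.1776, 0.8792)

p' = (-2.0520, -1.4080, 0.9360)
q' = (0.0240, -0.0260, -0.0120, 0.9993)
v' = (1.2304, -0.1776, 0.8792)
ω' = (-0.6408, 1.3458, -1.2069)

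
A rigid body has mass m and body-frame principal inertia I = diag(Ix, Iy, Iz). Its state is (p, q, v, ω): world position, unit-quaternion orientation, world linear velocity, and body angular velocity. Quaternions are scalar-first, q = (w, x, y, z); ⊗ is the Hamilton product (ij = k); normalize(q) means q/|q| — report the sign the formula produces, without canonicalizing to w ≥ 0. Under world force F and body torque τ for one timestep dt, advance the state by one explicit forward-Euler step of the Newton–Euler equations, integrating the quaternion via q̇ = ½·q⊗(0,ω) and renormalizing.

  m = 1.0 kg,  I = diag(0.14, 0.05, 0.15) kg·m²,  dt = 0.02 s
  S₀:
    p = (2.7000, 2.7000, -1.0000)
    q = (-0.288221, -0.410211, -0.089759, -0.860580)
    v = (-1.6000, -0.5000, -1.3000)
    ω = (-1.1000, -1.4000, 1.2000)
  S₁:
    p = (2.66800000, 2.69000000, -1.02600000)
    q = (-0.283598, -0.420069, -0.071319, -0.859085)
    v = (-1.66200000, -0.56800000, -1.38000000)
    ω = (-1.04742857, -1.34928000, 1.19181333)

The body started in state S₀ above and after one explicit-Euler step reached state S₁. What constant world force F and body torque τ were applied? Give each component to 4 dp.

F = (-3.1000, -3.4000, -4.0000)
τ = (0.2000, 0.1400, -0.2000)

Δω = ω₁−ω₀ = (0.05257143, 0.05072000, -0.00818667)
gyro term ω₀×Iω₀ = (-0.1680, 0.0132, -0.1386)
τ = I·(Δω/dt) + ω₀×(Iω₀) = (0.2000, 0.1400, -0.2000)
velocity change Δv = (-0.06200000, -0.06800000, -0.08000000)
applied force F = (-3.1000, -3.4000, -4.0000)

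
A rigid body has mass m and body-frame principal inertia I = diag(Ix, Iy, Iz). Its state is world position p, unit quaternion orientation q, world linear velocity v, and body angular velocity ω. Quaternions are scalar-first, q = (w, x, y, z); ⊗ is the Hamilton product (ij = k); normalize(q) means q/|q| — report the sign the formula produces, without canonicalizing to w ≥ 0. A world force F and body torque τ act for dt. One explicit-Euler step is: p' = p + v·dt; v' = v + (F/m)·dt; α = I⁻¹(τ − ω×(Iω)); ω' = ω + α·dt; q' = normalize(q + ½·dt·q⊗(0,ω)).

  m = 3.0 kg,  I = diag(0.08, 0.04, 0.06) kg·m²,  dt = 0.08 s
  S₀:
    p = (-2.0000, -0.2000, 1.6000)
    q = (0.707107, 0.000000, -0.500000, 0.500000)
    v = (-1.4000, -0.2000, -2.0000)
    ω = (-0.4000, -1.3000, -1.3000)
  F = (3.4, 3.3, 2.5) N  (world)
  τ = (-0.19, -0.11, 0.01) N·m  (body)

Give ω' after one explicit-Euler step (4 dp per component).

ω' = (-0.6238, -1.5408, -1.2589)

precession coupling ω×(Iω) = (0.0338, 0.0104, -0.0208)
angular accel α = (-2.7975, -3.0100, 0.5133)
ω + α·dt = (-0.6238, -1.5408, -1.2589)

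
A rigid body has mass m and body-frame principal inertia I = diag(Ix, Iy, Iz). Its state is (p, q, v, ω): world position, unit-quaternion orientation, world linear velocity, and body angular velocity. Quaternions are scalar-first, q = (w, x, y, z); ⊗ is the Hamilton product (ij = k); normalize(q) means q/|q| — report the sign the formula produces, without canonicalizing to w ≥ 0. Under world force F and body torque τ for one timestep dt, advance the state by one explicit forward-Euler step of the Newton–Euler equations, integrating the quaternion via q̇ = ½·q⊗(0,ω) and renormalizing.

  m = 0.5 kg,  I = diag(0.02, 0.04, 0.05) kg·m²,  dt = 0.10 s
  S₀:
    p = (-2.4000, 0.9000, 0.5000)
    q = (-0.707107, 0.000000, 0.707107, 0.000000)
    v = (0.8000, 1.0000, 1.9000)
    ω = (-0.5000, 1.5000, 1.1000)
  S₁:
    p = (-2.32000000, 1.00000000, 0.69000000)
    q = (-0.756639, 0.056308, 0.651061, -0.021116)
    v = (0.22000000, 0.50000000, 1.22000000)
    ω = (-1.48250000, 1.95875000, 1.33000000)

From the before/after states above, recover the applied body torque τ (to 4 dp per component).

τ = (-0.1800, 0.2000, 0.1000)

ω₁ − ω₀ = (-0.98250000, 0.45875000, 0.23000000)
τ = I·(Δω/dt) + ω₀×(Iω₀) = (-0.1800, 0.2000, 0.1000)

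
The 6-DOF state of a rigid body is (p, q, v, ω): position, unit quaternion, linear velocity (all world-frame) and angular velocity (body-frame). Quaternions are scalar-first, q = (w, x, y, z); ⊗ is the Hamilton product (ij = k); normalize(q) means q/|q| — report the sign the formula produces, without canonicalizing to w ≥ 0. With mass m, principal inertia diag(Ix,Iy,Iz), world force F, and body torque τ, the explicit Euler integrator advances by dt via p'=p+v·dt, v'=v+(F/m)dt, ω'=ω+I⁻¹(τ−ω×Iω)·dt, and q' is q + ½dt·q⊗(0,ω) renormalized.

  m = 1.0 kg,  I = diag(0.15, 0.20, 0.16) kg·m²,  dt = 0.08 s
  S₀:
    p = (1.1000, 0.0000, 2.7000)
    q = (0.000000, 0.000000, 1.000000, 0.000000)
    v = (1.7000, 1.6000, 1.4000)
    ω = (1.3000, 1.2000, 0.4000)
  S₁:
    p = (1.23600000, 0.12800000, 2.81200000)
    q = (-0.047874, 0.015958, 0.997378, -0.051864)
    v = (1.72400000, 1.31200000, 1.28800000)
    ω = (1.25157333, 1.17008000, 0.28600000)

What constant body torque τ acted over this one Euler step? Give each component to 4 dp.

τ = (-0.1100, -0.0800, -0.1500)

ω₁ − ω₀ = (-0.04842667, -0.02992000, -0.11400000)
ω₀×(Iω₀) = (-0.0192, -0.0052, 0.0780)
applied torque τ = (-0.1100, -0.0800, -0.1500)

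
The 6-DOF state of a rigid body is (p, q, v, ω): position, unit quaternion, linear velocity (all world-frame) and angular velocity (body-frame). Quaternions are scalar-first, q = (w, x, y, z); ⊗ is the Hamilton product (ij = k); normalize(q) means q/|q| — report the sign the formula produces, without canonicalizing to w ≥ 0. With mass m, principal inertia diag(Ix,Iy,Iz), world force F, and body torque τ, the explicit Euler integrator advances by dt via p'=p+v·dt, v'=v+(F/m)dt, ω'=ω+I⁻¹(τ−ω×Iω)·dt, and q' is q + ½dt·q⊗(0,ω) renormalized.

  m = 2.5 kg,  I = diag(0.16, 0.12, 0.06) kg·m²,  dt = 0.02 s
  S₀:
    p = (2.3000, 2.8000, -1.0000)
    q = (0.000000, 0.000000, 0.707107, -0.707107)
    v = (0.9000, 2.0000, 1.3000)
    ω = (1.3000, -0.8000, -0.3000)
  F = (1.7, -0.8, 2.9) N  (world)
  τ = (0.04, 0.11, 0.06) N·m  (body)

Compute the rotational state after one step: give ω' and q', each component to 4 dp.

ω' = (1.3068, -0.7752, -0.2939)
q' = (0.0035, -0.0078, 0.6978, -0.7162)

(τ − ω×Iω)/I = (0.3400, 1.2417, 0.3067)
ω' = ω + α·dt = (1.3068, -0.7752, -0.2939)
2q̇ = q⊗(0,ω) = (0.3535535, -0.7778177, -0.9192391, -0.9192391)
updated quaternion q' = (0.0035, -0.0078, 0.6978, -0.7162)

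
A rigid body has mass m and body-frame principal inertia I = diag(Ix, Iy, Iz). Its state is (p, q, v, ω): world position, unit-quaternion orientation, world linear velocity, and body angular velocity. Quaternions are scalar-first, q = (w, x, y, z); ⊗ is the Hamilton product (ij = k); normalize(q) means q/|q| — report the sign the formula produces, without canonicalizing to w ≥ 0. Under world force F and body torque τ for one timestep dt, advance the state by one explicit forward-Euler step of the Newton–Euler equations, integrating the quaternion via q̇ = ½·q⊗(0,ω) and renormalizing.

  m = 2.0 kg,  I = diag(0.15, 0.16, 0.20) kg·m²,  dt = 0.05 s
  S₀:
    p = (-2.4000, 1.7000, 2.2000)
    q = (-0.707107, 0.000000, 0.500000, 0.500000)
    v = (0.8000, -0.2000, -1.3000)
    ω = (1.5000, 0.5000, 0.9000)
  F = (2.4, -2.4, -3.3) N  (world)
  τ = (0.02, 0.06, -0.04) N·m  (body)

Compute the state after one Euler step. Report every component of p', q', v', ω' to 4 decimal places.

precession coupling ω×(Iω) = (0.0180, -0.0675, 0.0075)
angular accel α = (0.0133, 0.7969, -0.2375)
new body rate ω' = (1.5007, 0.5398, 0.8881)
q⊗(0,ω) = (-0.7000000, -0.8606605, 0.3964465, -1.3863963)
q + ½dt·q⊗(0,ω), renormalized = (-0.7239, -0.0215, 0.5094, 0.4649)
linear accel F/m = (1.2000, -1.2000, -1.6500)
p + v·dt = (-2.3600, 1.6900, 2.1350)
new velocity v' = (0.8600, -0.2600, -1.3825)

p' = (-2.3600, 1.6900, 2.1350)
q' = (-0.7239, -0.0215, 0.5094, 0.4649)
v' = (0.8600, -0.2600, -1.3825)
ω' = (1.5007, 0.5398, 0.8881)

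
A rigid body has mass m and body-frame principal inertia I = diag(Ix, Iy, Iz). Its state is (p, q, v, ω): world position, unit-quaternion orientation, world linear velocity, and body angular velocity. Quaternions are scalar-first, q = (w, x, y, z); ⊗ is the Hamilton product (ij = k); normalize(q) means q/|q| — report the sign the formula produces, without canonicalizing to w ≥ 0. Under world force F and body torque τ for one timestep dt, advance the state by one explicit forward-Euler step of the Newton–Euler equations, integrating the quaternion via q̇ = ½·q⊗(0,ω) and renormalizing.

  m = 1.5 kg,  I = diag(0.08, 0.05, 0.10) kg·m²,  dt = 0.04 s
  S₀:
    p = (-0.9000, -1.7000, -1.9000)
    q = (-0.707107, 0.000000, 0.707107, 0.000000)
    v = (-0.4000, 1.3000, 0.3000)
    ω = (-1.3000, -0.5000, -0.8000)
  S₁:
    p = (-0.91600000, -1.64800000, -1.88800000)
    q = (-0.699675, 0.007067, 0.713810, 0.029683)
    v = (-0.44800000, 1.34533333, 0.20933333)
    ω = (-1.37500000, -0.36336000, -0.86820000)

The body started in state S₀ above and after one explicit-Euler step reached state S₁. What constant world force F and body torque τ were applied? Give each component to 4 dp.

F = (-1.8000, 1.7000, -3.4000)
τ = (-0.1300, 0.1500, -0.1900)

ω₁ − ω₀ = (-0.07500000, 0.13664000, -0.06820000)
ω₀×(Iω₀) = (0.0200, -0.0208, -0.0195)
I·α + gyro = (-0.1300, 0.1500, -0.1900)
velocity change Δv = (-0.04800000, 0.04533333, -0.09066667)
F = m·Δv/dt = (-1.8000, 1.7000, -3.4000)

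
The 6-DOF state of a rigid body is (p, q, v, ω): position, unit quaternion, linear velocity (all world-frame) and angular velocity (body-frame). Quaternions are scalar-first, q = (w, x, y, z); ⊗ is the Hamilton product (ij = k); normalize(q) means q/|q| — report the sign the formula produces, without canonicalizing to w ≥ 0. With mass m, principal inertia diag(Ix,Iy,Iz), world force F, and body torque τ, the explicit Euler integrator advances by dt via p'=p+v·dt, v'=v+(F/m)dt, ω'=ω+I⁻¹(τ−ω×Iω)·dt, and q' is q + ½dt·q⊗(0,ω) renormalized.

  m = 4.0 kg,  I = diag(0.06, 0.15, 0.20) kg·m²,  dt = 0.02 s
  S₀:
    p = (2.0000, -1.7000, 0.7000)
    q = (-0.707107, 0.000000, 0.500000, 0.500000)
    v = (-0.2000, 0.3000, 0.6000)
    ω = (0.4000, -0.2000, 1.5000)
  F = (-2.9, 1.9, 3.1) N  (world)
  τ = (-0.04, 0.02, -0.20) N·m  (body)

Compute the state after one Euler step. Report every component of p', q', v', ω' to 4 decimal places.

p + v·dt = (1.9960, -1.6940, 0.7120)
v + (F/m)dt = (-0.2145, 0.3095, 0.6155)
α = I⁻¹(τ − ω×Iω) = (-0.4167, 0.6933, -0.9640)
ω + α·dt = (0.3917, -0.1861, 1.4807)
q⊗(0,ω) = (-0.6500000, 0.5671572, 0.3414214, -1.2606605)
q + ½dt·q⊗(0,ω), renormalized = (-0.7135, 0.0057, 0.5034, 0.4873)

p' = (1.9960, -1.6940, 0.7120)
q' = (-0.7135, 0.0057, 0.5034, 0.4873)
v' = (-0.2145, 0.3095, 0.6155)
ω' = (0.3917, -0.1861, 1.4807)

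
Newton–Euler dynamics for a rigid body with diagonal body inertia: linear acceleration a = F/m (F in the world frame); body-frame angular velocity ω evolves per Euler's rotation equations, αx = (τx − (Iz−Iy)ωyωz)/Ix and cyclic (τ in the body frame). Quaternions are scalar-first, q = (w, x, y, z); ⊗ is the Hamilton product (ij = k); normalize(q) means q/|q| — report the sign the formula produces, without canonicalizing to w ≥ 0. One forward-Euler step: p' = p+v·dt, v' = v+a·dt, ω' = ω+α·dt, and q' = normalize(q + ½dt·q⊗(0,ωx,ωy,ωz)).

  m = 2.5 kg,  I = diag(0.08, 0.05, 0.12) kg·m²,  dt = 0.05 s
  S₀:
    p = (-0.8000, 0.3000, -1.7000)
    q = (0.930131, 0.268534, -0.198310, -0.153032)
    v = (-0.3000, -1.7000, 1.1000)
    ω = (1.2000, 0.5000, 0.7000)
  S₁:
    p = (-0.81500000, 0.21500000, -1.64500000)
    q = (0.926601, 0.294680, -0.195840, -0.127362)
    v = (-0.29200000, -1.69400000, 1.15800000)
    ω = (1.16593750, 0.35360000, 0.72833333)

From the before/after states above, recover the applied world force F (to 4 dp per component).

velocity change Δv = (0.00800000, 0.00600000, 0.05800000)
m·(v₁−v₀)/dt = (0.4000, 0.3000, 2.9000)

F = (0.4000, 0.3000, 2.9000)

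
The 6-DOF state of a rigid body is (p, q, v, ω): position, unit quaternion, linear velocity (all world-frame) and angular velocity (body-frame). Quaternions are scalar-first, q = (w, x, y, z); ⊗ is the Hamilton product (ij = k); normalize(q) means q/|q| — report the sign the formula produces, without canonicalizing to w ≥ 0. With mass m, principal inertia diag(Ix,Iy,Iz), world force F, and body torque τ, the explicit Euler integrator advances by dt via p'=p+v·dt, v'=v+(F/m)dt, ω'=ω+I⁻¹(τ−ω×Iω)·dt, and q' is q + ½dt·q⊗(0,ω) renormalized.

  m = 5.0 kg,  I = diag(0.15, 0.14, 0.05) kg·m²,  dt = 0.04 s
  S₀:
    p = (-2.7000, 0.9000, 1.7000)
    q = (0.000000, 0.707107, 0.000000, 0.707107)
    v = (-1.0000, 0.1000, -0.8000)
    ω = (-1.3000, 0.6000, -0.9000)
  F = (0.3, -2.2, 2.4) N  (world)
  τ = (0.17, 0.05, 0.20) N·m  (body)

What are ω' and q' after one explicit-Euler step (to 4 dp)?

gyro term ω×Iω = (0.0486, 0.1170, 0.0078)
angular accel α = (0.8093, -0.4786, 3.8440)
ω + α·dt = (-1.2676, 0.5809, -0.7462)
Hamilton product q⊗(0,ω) = (1.5556354, -0.4242642, -0.2828428, 0.4242642)
q + ½dt·q⊗(0,ω), renormalized = (0.0311, 0.6982, -0.0057, 0.7152)

ω' = (-1.2676, 0.5809, -0.7462)
q' = (0.0311, 0.6982, -0.0057, 0.7152)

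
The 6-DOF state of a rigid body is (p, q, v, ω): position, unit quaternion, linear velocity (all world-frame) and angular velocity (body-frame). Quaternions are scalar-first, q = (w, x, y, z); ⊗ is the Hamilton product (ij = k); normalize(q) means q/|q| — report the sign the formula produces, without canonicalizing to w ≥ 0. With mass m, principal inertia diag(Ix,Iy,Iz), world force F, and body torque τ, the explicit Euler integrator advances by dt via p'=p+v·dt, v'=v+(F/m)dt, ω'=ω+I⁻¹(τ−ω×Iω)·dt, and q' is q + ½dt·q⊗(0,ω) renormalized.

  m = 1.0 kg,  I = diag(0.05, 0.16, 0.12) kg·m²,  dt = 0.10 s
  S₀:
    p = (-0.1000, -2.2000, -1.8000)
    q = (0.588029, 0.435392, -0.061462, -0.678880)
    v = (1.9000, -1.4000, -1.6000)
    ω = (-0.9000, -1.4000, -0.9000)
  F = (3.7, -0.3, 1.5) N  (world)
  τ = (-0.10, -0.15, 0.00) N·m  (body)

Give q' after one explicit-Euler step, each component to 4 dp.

2q̇ = q⊗(0,ω) = (-0.3051860, -1.4243423, 0.1796042, -1.1940907)
q + ½dt·q⊗(0,ω), renormalized = (0.5702, 0.3626, -0.0522, -0.7353)

q' = (0.5702, 0.3626, -0.0522, -0.7353)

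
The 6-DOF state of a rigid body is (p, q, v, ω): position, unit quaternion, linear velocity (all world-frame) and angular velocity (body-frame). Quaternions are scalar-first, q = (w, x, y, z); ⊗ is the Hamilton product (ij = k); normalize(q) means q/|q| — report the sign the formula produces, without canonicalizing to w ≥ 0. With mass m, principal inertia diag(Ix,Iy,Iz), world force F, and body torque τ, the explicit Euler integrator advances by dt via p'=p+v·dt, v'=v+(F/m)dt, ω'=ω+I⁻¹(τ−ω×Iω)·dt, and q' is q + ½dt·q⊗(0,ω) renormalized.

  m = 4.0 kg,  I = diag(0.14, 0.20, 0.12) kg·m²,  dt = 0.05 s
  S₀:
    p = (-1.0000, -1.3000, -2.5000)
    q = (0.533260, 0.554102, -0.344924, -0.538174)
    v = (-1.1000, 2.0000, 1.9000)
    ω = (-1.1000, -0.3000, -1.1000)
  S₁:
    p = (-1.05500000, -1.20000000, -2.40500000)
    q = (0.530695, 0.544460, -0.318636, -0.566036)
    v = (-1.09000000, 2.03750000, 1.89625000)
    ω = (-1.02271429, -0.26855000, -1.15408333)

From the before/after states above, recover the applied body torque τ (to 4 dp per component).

τ = (0.1900, 0.1500, -0.1100)

Δω = ω₁−ω₀ = (0.07728571, 0.03145000, -0.05408333)
τ = I·(Δω/dt) + ω₀×(Iω₀) = (0.1900, 0.1500, -0.1100)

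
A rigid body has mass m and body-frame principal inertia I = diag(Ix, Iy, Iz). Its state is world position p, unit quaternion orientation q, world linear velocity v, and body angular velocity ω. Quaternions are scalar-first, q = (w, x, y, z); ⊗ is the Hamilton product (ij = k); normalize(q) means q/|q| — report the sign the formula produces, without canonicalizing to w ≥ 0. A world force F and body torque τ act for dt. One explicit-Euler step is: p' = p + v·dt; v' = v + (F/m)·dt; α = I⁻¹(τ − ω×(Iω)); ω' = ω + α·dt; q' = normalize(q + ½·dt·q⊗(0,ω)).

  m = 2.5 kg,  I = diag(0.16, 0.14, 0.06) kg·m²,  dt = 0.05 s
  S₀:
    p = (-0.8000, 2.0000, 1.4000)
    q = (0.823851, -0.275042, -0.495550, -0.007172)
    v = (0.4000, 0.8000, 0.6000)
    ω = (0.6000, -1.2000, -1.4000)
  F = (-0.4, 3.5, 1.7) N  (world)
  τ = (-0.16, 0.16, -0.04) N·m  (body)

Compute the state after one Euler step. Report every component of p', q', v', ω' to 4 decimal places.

p + v·dt = (-0.7800, 2.0400, 1.4300)
v + (F/m)dt = (0.3920, 0.8700, 0.6340)
ω×(Iω) gyroscopic = (-0.1344, -0.0840, 0.0144)
(τ − ω×Iω)/I = (-0.1600, 1.7429, -0.9067)
ω' = ω + α·dt = (0.5920, -1.1129, -1.4453)
Hamilton product q⊗(0,ω) = (-0.4396756, 1.1794742, -1.3779832, -0.5260110)
q + ½dt·q⊗(0,ω), renormalized = (0.8119, -0.2453, -0.5294, -0.0203)

p' = (-0.7800, 2.0400, 1.4300)
q' = (0.8119, -0.2453, -0.5294, -0.0203)
v' = (0.3920, 0.8700, 0.6340)
ω' = (0.5920, -1.1129, -1.4453)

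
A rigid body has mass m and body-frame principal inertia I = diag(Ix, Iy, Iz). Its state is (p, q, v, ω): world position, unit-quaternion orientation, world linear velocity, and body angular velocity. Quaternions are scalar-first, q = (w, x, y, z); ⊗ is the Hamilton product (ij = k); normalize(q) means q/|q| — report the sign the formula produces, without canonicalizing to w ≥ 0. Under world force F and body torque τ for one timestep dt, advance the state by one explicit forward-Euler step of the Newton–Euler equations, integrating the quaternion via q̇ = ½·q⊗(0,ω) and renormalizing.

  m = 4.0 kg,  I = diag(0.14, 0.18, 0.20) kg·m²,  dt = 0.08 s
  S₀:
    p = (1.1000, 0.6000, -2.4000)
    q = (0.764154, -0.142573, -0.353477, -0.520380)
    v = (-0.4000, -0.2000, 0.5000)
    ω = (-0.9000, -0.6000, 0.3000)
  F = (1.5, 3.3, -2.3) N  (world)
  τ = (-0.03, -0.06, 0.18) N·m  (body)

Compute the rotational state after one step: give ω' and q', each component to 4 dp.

ω×(Iω) gyroscopic = (-0.0036, 0.0162, 0.0216)
α = I⁻¹(τ − ω×Iω) = (-0.1886, -0.4233, 0.7920)
ω + α·dt = (-0.9151, -0.6339, 0.3634)
q⊗(0,ω) = (-0.1842879, -1.1060097, 0.0526215, -0.0033393)
q' = normalize(q + ½dt·q⊗(0,ω)) = (0.7560, -0.1866, -0.3510, -0.5200)

ω' = (-0.9151, -0.6339, 0.3634)
q' = (0.7560, -0.1866, -0.3510, -0.5200)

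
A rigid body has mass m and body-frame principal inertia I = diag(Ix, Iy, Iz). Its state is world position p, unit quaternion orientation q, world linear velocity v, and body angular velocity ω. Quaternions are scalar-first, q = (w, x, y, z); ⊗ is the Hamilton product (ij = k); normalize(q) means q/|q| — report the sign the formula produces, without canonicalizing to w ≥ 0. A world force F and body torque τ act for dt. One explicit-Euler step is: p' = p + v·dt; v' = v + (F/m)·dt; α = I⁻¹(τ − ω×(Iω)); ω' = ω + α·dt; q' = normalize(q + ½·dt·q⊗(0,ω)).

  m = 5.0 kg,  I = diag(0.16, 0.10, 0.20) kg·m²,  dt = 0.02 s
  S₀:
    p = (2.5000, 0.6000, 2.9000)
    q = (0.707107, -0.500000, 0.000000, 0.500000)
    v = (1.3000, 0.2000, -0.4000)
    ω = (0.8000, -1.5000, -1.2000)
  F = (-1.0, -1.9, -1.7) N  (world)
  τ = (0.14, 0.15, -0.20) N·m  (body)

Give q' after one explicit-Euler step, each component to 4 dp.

2q̇ = q⊗(0,ω) = (1.0000000, 1.3156856, -1.2606605, -0.0985284)
q' = normalize(q + ½dt·q⊗(0,ω)) = (0.7170, -0.4867, -0.0126, 0.4989)

q' = (0.7170, -0.4867, -0.0126, 0.4989)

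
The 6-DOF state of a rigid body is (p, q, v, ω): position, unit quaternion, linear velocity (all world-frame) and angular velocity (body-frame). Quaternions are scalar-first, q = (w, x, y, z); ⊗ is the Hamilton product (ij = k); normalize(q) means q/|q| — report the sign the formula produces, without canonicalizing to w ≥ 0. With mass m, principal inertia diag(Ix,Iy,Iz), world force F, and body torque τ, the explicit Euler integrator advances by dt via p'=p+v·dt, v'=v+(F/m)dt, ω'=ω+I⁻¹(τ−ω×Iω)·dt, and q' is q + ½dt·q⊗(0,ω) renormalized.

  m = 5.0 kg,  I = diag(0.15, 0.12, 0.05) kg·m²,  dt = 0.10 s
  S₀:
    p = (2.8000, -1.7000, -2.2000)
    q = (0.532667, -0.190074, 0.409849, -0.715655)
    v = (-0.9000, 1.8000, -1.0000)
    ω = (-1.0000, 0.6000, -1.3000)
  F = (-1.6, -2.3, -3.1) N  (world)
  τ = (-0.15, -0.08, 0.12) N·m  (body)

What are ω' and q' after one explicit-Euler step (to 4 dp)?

ω×(Iω) gyroscopic = (0.0546, 0.1300, 0.0180)
angular accel α = (-1.3640, -1.7500, 2.0400)
new body rate ω' = (-1.1364, 0.4250, -1.0960)
q⊗(0,ω) = (-1.3663349, -0.6360777, 0.7881590, -0.3966625)
updated quaternion q' = (0.4626, -0.2210, 0.4476, -0.7327)

ω' = (-1.1364, 0.4250, -1.0960)
q' = (0.4626, -0.2210, 0.4476, -0.7327)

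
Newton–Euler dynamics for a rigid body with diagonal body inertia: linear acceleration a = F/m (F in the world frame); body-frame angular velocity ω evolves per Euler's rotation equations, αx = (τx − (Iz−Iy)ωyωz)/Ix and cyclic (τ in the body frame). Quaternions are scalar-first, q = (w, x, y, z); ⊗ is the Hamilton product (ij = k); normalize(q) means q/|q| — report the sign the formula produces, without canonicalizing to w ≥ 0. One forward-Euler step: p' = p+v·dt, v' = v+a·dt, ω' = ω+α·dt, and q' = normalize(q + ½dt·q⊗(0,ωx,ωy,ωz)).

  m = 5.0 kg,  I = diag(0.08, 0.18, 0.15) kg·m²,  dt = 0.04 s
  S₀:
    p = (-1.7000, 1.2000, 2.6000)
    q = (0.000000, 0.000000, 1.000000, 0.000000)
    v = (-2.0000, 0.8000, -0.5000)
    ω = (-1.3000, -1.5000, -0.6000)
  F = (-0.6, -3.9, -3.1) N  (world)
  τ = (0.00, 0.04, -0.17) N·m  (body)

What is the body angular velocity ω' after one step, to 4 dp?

ω' = (-1.2865, -1.4790, -0.6973)

ω×(Iω) gyroscopic = (-0.0270, -0.0546, 0.1950)
angular accel α = (0.3375, 0.5256, -2.4333)
ω + α·dt = (-1.2865, -1.4790, -0.6973)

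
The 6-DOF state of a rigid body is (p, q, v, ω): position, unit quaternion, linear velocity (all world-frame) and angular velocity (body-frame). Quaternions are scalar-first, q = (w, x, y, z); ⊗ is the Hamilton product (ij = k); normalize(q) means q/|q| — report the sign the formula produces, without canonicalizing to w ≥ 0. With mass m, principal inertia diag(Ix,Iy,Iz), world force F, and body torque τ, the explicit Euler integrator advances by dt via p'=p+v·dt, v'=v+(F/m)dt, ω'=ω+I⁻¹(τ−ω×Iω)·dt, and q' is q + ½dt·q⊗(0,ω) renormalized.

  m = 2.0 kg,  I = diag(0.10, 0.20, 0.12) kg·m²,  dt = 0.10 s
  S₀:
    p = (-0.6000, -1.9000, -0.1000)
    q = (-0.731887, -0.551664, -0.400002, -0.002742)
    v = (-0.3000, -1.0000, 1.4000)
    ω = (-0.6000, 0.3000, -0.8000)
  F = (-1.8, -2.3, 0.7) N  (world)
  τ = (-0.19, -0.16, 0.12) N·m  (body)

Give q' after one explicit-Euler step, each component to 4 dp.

2q̇ = q⊗(0,ω) = (-0.2131914, 0.7599564, -0.6592521, 0.1800092)
q' = normalize(q + ½dt·q⊗(0,ω)) = (-0.7415, -0.5130, -0.4324, 0.0062)

q' = (-0.7415, -0.5130, -0.4324, 0.0062)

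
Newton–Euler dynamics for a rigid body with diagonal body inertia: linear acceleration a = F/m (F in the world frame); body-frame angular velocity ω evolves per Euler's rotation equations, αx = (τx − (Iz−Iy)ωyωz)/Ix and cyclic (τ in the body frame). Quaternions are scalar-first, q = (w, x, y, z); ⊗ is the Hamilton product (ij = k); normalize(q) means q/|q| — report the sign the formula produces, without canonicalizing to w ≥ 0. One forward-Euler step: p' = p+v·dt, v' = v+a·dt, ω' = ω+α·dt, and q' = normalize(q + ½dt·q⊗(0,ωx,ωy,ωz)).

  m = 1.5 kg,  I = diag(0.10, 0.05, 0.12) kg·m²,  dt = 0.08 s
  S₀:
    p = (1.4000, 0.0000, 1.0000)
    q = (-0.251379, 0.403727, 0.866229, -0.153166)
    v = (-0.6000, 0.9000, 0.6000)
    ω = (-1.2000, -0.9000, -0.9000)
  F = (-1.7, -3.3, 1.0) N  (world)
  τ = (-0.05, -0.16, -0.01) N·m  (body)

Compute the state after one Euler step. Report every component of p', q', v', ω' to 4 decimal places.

p + v·dt = (1.3520, 0.0720, 1.0480)
v' = v + a·dt = (-0.6907, 0.7240, 0.6533)
ω×(Iω) gyroscopic = (0.0567, -0.0216, -0.0540)
α = I⁻¹(τ − ω×Iω) = (-1.0670, -2.7680, 0.3667)
ω + α·dt = (-1.2854, -1.1214, -0.8707)
Hamilton product q⊗(0,ω) = (1.1262291, -0.6158007, 0.7733946, 0.9023616)
updated quaternion q' = (-0.2058, 0.3782, 0.8950, -0.1168)

p' = (1.3520, 0.0720, 1.0480)
q' = (-0.2058, 0.3782, 0.8950, -0.1168)
v' = (-0.6907, 0.7240, 0.6533)
ω' = (-1.2854, -1.1214, -0.8707)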